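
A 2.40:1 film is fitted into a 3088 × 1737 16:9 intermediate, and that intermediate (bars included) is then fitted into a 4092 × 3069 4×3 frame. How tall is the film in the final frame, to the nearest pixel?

First fit — 2.40:1 into 3088×1737 spans the width: 3088.00 × 1286.67.
The 16:9 canvas is width-limited in 4092×3069, giving 4092.00 × 2301.75; scale factor 1.3251.
The film scales with it: height 1286.67 × 1.3251 ≈ 1705.00.

1705 px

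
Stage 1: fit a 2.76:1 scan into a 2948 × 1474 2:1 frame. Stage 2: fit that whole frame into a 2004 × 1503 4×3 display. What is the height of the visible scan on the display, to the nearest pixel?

726 px

2.76:1 in 2948×1474: fills the width, so the scan is 2948.00 × 1068.12.
Second fit — the 2:1 canvas into 2004×1503 spans the width: 2004.00 × 1002.00 (×0.6798 from 2948×1474).
The scan scales with it: height 1068.12 × 0.6798 ≈ 726.09.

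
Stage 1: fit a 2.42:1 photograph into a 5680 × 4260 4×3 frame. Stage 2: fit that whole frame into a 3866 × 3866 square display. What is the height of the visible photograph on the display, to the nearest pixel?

1598 px

First fit — 2.42:1 into 5680×4260 spans the width: 5680.00 × 2347.11.
Second fit — the 4×3 canvas into 3866×3866 spans the width: 3866.00 × 2899.50 (×0.6806 from 5680×4260).
Applying the same ×0.6806: 2347.11 → 1597.52.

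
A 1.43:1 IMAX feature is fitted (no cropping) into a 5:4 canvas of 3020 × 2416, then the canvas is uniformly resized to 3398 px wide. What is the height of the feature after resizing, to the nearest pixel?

2376 px

At 3020×2416 the feature is width-limited, so height = 3020 / 1.430 ≈ 2111.89 px.
The frame scales by 3398/3020 = 1.1252; 2111.89 × 1.1252 ≈ 2376.22 px.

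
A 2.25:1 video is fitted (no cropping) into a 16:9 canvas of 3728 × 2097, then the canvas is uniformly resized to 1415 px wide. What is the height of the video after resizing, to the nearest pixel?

629 px

At 3728×2097 the video is width-limited, so height = 3728 / 2.250 ≈ 1656.89 px.
The frame scales by 1415/3728 = 0.3796; 1656.89 × 0.3796 ≈ 628.89 px.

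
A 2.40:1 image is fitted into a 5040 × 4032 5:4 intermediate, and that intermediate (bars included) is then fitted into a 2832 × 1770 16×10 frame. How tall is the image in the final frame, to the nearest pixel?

2.40:1 in 5040×4032: fills the width, so the image is 5040.00 × 2100.00.
Second fit — the 5:4 canvas into 2832×1770 spans the height: 2212.50 × 1770.00 (×0.4390 from 5040×4032).
So the image's height is 2100.00 × 0.4390 ≈ 921.88.

922 px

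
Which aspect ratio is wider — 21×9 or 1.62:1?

21×9

21×9 = 2.333 and 1.62; 2.333 > 1.62.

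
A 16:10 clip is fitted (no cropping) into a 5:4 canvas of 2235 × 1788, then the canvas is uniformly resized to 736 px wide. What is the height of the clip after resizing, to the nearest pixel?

460 px

Fitted into 2235×1788, the clip spans the width; its height is 2235 × 10/16 ≈ 1396.88 px.
Resizing to 736 px wide multiplies everything by 0.3293: 1396.88 → 460.00 px.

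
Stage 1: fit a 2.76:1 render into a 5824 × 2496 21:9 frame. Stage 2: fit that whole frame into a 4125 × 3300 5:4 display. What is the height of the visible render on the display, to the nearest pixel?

First fit — 2.76:1 into 5824×2496 spans the width: 5824.00 × 2110.14.
Second fit — the 21:9 canvas into 4125×3300 spans the width: 4125.00 × 1767.86 (×0.7083 from 5824×2496).
So the render's height is 2110.14 × 0.7083 ≈ 1494.57.

1495 px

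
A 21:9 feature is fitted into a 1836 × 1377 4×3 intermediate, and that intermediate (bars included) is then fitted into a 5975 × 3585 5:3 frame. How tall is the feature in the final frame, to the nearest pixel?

21:9 in 1836×1377: fills the width, so the feature is 1836.00 × 786.86.
4×3 in 5975×3585: fills the height, so the intermediate becomes 4780.00 × 3585.00 — a scale of ×2.6035.
Applying the same ×2.6035: 786.86 → 2048.57.

2049 px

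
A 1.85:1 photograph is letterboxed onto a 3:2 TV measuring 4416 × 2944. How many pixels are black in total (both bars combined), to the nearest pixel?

2459593 pixels

1.85:1 is wider than 3:2, so it spans the full width.
That makes the image 2387.0270 px tall (4416 / 1.850).
2944 − 2387.0270 = 556.9730 px of bars.
Across the 4416-px span: 556.9730 × 4416 ≈ 2459593 px.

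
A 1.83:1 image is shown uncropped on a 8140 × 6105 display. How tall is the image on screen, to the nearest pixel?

4448 px

1.83:1 (1.830) > 4:3 (1.333), so the image fills the width.
That makes the image 4448.09 px tall (8140 / 1.830).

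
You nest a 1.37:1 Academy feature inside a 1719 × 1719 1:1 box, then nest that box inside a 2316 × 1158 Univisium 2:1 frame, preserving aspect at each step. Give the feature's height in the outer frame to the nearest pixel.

Inside the 1719×1719 canvas the feature is width-limited at 1719.00 × 1254.74.
Second fit — the 1:1 canvas into 2316×1158 spans the height: 1158.00 × 1158.00 (×0.6736 from 1719×1719).
So the feature's height is 1254.74 × 0.6736 ≈ 845.26.

845 px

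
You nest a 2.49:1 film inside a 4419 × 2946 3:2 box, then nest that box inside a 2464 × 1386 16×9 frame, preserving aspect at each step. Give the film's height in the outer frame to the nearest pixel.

835 px

Inside the 4419×2946 canvas the film is width-limited at 4419.00 × 1774.70.
3:2 in 2464×1386: fills the height, so the intermediate becomes 2079.00 × 1386.00 — a scale of ×0.4705.
So the film's height is 1774.70 × 0.4705 ≈ 834.94.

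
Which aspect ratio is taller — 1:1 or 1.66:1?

1 and 1.66; 1.66 > 1. The smaller width-to-height ratio is the taller frame.

1:1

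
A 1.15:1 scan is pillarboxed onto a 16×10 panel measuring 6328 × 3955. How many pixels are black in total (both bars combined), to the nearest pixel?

Since 1.150 < 1.600, the scan is height-limited.
The scan is 3955 × 1.150 ≈ 4548.2500 px wide.
Black = 6328 − 4548.2500 = 1779.7500 px.
Bar area = 1779.7500 × 3955 ≈ 7038911 px.

7038911 pixels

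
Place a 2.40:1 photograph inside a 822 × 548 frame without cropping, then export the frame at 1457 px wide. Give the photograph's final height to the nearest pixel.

607 px

In the 822×548 frame the photograph fills the width: height = 822 / 2.400 ≈ 342.50 px.
Resizing to 1457 px wide multiplies everything by 1.7725: 342.50 → 607.08 px.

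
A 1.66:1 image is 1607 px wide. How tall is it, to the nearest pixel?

At 1.66:1, 1607 / 1.660 ≈ 968.07.

968 px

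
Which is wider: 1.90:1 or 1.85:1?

1.90:1

1.9 and 1.85; 1.9 > 1.85.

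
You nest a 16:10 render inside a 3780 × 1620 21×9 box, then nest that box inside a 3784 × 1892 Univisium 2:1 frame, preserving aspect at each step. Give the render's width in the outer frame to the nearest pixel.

2595 px

16:10 in 3780×1620: fills the height, so the render is 2592.00 × 1620.00.
21×9 in 3784×1892: fills the width, so the intermediate becomes 3784.00 × 1621.71 — a scale of ×1.0011.
So the render's width is 2592.00 × 1.0011 ≈ 2594.74.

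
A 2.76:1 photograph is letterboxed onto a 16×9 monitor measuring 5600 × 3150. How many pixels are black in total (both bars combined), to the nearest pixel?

6277681 pixels

Since 2.760 > 1.778, the photograph is width-limited.
That makes the image 2028.9855 px tall (5600 / 2.760).
Leftover height: 3150 − 2028.9855 = 1121.0145 px.
That's 1121.0145 × 5600 ≈ 6277681 black pixels.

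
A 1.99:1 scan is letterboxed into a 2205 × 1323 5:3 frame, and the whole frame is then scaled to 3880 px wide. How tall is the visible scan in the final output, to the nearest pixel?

In the 2205×1323 frame the scan fills the width: height = 2205 / 1.990 ≈ 1108.04 px.
Resizing to 3880 px wide multiplies everything by 1.7596: 1108.04 → 1949.75 px.

1950 px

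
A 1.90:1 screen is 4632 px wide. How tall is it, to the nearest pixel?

2438 px

Height = 4632 / 1.900 = 2437.89.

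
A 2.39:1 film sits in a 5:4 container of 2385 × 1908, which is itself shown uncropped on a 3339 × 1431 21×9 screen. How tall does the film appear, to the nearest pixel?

2.39:1 in 2385×1908: fills the width, so the film is 2385.00 × 997.91.
5:4 in 3339×1431: fills the height, so the intermediate becomes 1788.75 × 1431.00 — a scale of ×0.7500.
The film scales with it: height 997.91 × 0.7500 ≈ 748.43.

748 px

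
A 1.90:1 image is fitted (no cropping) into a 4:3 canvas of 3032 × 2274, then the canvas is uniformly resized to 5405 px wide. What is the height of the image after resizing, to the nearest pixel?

At 3032×2274 the image is width-limited, so height = 3032 / 1.900 ≈ 1595.79 px.
The frame scales by 5405/3032 = 1.7827; 1595.79 × 1.7827 ≈ 2844.74 px.

2845 px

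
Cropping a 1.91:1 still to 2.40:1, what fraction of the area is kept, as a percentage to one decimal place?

Going from 1.91:1 to 2.40:1 means cutting height while keeping width.
Area ratio = (1.910)/(2.400) = 79.58% retained.

79.6%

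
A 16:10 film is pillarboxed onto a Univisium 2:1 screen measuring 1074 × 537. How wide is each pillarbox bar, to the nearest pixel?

16:10 is narrower than Univisium 2:1, so it spans the full height.
Content width = 537 × 16/10 ≈ 859.20 px.
1074 − 859.20 = 214.80 px of bars (107.40 each).

107 px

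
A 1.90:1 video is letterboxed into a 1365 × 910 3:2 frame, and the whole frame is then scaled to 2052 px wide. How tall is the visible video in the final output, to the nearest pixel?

1080 px

In the 1365×910 frame the video fills the width: height = 1365 / 1.900 ≈ 718.42 px.
The frame scales by 2052/1365 = 1.5033; 718.42 × 1.5033 ≈ 1080.00 px.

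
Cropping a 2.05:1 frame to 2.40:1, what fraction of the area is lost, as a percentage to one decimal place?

2.40:1 is wider than 2.05:1, so the crop keeps the full width and trims the height.
(2.050)/(2.400) ≈ 0.854 of the area survives, leaving 14.58% discarded.

14.6%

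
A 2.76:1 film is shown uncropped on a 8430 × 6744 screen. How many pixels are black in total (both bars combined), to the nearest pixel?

31103768 pixels

2.76:1 (2.760) > 5:4 (1.250), so the film fills the width.
The film is 8430 / 2.760 ≈ 3054.3478 px tall.
Leftover height: 6744 − 3054.3478 = 3689.6522 px.
Bar area = 3689.6522 × 8430 ≈ 31103768 px.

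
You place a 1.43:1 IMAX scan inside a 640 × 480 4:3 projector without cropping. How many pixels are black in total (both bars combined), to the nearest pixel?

20766 pixels

1.43:1 IMAX (1.430) > 4:3 (1.333), so the scan fills the width.
Content height = 640 / 1.430 ≈ 447.5524 px.
Black = 480 − 447.5524 = 32.4476 px.
Bar area = 32.4476 × 640 ≈ 20766 px.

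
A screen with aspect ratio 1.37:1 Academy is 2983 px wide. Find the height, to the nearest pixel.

2983 / 1.370 = 2177.37.

2177 px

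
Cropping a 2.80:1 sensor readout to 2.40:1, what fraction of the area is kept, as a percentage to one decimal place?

85.7%

Going from 2.80:1 to 2.40:1 means cutting width while keeping height.
(2.400)/(2.800) ≈ 0.857 of the area survives.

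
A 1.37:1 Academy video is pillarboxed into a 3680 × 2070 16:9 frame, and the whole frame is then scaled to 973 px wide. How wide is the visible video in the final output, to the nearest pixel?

In the 3680×2070 frame the video fills the height: width = 2070 × 1.370 ≈ 2835.90 px.
Scaling 3680 → 973 is ×0.2644, so the width becomes 2835.90 × 0.2644 ≈ 749.82 px.

750 px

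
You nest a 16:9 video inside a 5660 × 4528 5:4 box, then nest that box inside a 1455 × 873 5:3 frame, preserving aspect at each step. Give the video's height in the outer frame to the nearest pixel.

614 px

Inside the 5660×4528 canvas the video is width-limited at 5660.00 × 3183.75.
The 5:4 canvas is height-limited in 1455×873, giving 1091.25 × 873.00; scale factor 0.1928.
Applying the same ×0.1928: 3183.75 → 613.83.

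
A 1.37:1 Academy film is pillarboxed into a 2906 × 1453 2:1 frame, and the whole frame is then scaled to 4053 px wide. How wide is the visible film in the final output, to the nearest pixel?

2776 px

At 2906×1453 the film is height-limited, so width = 1453 × 1.370 ≈ 1990.61 px.
The frame scales by 4053/2906 = 1.3947; 1990.61 × 1.3947 ≈ 2776.30 px.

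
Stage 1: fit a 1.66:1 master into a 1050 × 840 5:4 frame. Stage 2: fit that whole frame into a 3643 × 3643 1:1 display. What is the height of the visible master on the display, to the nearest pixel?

1.66:1 in 1050×840: fills the width, so the master is 1050.00 × 632.53.
Second fit — the 5:4 canvas into 3643×3643 spans the width: 3643.00 × 2914.40 (×3.4695 from 1050×840).
Applying the same ×3.4695: 632.53 → 2194.58.

2195 px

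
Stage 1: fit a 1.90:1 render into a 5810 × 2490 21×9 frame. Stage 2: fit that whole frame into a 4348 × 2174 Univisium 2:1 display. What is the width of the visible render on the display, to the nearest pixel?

3541 px

Inside the 5810×2490 canvas the render is height-limited at 4731.00 × 2490.00.
Second fit — the 21×9 canvas into 4348×2174 spans the width: 4348.00 × 1863.43 (×0.7484 from 5810×2490).
So the render's width is 4731.00 × 0.7484 ≈ 3540.51.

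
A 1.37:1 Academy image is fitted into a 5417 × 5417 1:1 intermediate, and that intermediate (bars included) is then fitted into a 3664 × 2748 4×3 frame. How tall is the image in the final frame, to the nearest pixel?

Inside the 5417×5417 canvas the image is width-limited at 5417.00 × 3954.01.
The 1:1 canvas is height-limited in 3664×2748, giving 2748.00 × 2748.00; scale factor 0.5073.
The image scales with it: height 3954.01 × 0.5073 ≈ 2005.84.

2006 px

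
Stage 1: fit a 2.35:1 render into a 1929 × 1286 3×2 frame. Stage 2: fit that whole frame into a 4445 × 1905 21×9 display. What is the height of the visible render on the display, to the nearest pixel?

1216 px

First fit — 2.35:1 into 1929×1286 spans the width: 1929.00 × 820.85.
Second fit — the 3×2 canvas into 4445×1905 spans the height: 2857.50 × 1905.00 (×1.4813 from 1929×1286).
Applying the same ×1.4813: 820.85 → 1215.96.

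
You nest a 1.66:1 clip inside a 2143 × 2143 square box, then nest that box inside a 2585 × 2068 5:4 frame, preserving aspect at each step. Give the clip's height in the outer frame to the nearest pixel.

1246 px

First fit — 1.66:1 into 2143×2143 spans the width: 2143.00 × 1290.96.
Second fit — the square canvas into 2585×2068 spans the height: 2068.00 × 2068.00 (×0.9650 from 2143×2143).
Applying the same ×0.9650: 1290.96 → 1245.78.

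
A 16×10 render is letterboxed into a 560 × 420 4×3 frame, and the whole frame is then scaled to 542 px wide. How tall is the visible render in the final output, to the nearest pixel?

339 px

In the 560×420 frame the render fills the width: height = 560 × 10/16 ≈ 350.00 px.
Scaling 560 → 542 is ×0.9679, so the height becomes 350.00 × 0.9679 ≈ 338.75 px.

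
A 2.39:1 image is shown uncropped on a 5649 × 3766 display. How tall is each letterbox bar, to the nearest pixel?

701 px

2.39:1 is wider than 3:2, so it spans the full width.
That makes the image 2363.60 px tall (5649 / 2.390).
3766 − 2363.60 = 1402.40 px of bars (701.20 each).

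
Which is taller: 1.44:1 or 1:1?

1:1

1.44 and 1; 1.44 > 1. The smaller width-to-height ratio is the taller frame.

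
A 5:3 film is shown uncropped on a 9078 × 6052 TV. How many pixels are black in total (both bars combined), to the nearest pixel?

5:3 is wider than 3×2, so it spans the full width.
That makes the image 5446.8000 px tall (9078 × 3/5).
Black = 6052 − 5446.8000 = 605.2000 px.
Across the 9078-px span: 605.2000 × 9078 ≈ 5494006 px.

5494006 pixels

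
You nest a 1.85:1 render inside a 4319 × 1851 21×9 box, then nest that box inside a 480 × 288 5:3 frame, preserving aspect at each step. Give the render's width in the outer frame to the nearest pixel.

Inside the 4319×1851 canvas the render is height-limited at 3424.35 × 1851.00.
21×9 in 480×288: fills the width, so the intermediate becomes 480.00 × 205.71 — a scale of ×0.1111.
So the render's width is 3424.35 × 0.1111 ≈ 380.57.

381 px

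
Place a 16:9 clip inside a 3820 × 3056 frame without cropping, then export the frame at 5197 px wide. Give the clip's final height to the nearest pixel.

In the 3820×3056 frame the clip fills the width: height = 3820 × 9/16 ≈ 2148.75 px.
Resizing to 5197 px wide multiplies everything by 1.3605: 2148.75 → 2923.31 px.

2923 px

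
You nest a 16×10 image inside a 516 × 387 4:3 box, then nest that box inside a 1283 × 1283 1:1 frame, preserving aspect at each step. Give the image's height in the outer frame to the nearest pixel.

16×10 in 516×387: fills the width, so the image is 516.00 × 322.50.
The 4:3 canvas is width-limited in 1283×1283, giving 1283.00 × 962.25; scale factor 2.4864.
The image scales with it: height 322.50 × 2.4864 ≈ 801.88.

802 px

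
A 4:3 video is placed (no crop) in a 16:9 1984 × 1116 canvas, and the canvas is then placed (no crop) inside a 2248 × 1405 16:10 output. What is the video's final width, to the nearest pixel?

Inside the 1984×1116 canvas the video is height-limited at 1488.00 × 1116.00.
Second fit — the 16:9 canvas into 2248×1405 spans the width: 2248.00 × 1264.50 (×1.1331 from 1984×1116).
The video scales with it: width 1488.00 × 1.1331 ≈ 1686.00.

1686 px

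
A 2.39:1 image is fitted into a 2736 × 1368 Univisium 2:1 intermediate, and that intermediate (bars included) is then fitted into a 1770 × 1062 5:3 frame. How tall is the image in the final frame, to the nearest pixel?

2.39:1 in 2736×1368: fills the width, so the image is 2736.00 × 1144.77.
Second fit — the Univisium 2:1 canvas into 1770×1062 spans the width: 1770.00 × 885.00 (×0.6469 from 2736×1368).
Applying the same ×0.6469: 1144.77 → 740.59.

741 px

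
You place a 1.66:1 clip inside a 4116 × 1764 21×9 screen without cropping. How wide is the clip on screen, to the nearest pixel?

2928 px

1.66:1 is narrower than 21×9, so it spans the full height.
That makes the image 2928.24 px wide (1764 × 1.660).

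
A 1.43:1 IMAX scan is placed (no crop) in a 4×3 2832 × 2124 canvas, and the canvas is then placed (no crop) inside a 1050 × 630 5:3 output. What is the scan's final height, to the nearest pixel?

Inside the 2832×2124 canvas the scan is width-limited at 2832.00 × 1980.42.
Second fit — the 4×3 canvas into 1050×630 spans the height: 840.00 × 630.00 (×0.2966 from 2832×2124).
Applying the same ×0.2966: 1980.42 → 587.41.

587 px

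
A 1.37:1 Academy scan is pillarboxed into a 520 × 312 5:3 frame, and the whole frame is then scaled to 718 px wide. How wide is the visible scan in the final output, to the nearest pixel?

In the 520×312 frame the scan fills the height: width = 312 × 1.370 ≈ 427.44 px.
Resizing to 718 px wide multiplies everything by 1.3808: 427.44 → 590.20 px.

590 px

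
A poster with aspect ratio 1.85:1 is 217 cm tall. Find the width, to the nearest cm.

Width = 217 × 1.850 = 401.45.

401 cm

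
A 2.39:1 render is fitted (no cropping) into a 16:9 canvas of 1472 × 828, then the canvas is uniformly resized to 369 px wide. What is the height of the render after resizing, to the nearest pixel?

At 1472×828 the render is width-limited, so height = 1472 / 2.390 ≈ 615.90 px.
Scaling 1472 → 369 is ×0.2507, so the height becomes 615.90 × 0.2507 ≈ 154.39 px.

154 px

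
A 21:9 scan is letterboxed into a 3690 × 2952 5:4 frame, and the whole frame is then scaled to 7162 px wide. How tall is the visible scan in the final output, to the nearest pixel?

3069 px

Fitted into 3690×2952, the scan spans the width; its height is 3690 × 9/21 ≈ 1581.43 px.
Resizing to 7162 px wide multiplies everything by 1.9409: 1581.43 → 3069.43 px.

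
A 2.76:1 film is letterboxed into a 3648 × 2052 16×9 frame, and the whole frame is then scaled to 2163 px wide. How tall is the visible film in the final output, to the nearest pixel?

At 3648×2052 the film is width-limited, so height = 3648 / 2.760 ≈ 1321.74 px.
The frame scales by 2163/3648 = 0.5929; 1321.74 × 0.5929 ≈ 783.70 px.

784 px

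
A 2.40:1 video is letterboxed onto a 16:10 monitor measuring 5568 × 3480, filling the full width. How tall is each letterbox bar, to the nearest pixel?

The video is 5568 / 2.400 ≈ 2320.00 px tall.
Leftover height: 3480 − 2320.00 = 1160.00 px → 580.00 each side.

580 px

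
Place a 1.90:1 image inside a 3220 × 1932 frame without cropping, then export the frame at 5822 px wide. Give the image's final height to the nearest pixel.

3064 px

In the 3220×1932 frame the image fills the width: height = 3220 / 1.900 ≈ 1694.74 px.
Scaling 3220 → 5822 is ×1.8081, so the height becomes 1694.74 × 1.8081 ≈ 3064.21 px.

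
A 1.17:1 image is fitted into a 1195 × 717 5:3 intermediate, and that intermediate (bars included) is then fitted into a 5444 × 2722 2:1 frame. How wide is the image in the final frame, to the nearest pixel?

Inside the 1195×717 canvas the image is height-limited at 838.89 × 717.00.
5:3 in 5444×2722: fills the height, so the intermediate becomes 4536.67 × 2722.00 — a scale of ×3.7964.
Applying the same ×3.7964: 838.89 → 3184.74.

3185 px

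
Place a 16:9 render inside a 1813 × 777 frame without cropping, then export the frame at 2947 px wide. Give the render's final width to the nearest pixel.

2245 px

At 1813×777 the render is height-limited, so width = 777 × 16/9 ≈ 1381.33 px.
The frame scales by 2947/1813 = 1.6255; 1381.33 × 1.6255 ≈ 2245.33 px.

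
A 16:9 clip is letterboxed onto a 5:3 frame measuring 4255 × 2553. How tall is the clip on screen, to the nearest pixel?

2393 px

16:9 (1.778) > 5:3 (1.667), so the clip fills the width.
That makes the image 2393.44 px tall (4255 × 9/16).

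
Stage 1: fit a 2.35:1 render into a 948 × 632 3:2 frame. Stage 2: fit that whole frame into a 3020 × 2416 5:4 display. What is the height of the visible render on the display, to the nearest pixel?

First fit — 2.35:1 into 948×632 spans the width: 948.00 × 403.40.
The 3:2 canvas is width-limited in 3020×2416, giving 3020.00 × 2013.33; scale factor 3.1857.
So the render's height is 403.40 × 3.1857 ≈ 1285.11.

1285 px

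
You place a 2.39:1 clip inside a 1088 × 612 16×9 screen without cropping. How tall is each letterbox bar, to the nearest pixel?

Since 2.390 > 1.778, the clip is width-limited.
That makes the image 455.23 px tall (1088 / 2.390).
612 − 455.23 = 156.77 px of bars (78.38 each).

78 px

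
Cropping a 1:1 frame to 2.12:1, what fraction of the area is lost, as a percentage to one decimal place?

52.8%

Going from 1:1 to 2.12:1 means cutting height while keeping width.
(1.000)/(2.120) ≈ 0.472 of the area survives, leaving 52.83% discarded.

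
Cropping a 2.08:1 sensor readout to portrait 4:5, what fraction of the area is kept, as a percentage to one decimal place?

portrait 4:5 is narrower than 2.08:1, so the crop keeps the full height and trims the width.
Fraction kept = (0.800)/(2.080) ≈ 38.46%.

38.5%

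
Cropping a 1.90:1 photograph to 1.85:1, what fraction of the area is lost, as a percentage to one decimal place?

1.85:1 is narrower than 1.90:1, so the crop keeps the full height and trims the width.
Fraction kept = (1.850)/(1.900) ≈ 97.37%, so 2.63% is lost.

2.6%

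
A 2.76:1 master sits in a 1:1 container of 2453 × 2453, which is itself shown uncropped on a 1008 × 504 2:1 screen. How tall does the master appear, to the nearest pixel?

First fit — 2.76:1 into 2453×2453 spans the width: 2453.00 × 888.77.
Second fit — the 1:1 canvas into 1008×504 spans the height: 504.00 × 504.00 (×0.2055 from 2453×2453).
So the master's height is 888.77 × 0.2055 ≈ 182.61.

183 px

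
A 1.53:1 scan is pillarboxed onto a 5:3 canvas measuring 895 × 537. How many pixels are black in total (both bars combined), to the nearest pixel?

Since 1.530 < 1.667, the scan is height-limited.
That makes the image 821.6100 px wide (537 × 1.530).
Leftover width: 895 − 821.6100 = 73.3900 px.
Across the 537-px span: 73.3900 × 537 ≈ 39410 px.

39410 pixels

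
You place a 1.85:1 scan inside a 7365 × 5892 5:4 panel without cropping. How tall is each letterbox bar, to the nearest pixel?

955 px

1.85:1 is wider than 5:4, so it spans the full width.
That makes the image 3981.08 px tall (7365 / 1.850).
Leftover height: 5892 − 3981.08 = 1910.92 px → 955.46 each side.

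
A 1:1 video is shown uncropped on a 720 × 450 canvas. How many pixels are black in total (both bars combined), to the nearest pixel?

1:1 (1.000) < 16×10 (1.600), so the video fills the height.
Content width = 450 × 1/1 ≈ 450.0000 px.
720 − 450.0000 = 270.0000 px of bars.
That's 270.0000 × 450 ≈ 121500 black pixels.

121500 pixels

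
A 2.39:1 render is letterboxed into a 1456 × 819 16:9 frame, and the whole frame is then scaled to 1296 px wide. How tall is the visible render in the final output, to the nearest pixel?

At 1456×819 the render is width-limited, so height = 1456 / 2.390 ≈ 609.21 px.
Scaling 1456 → 1296 is ×0.8901, so the height becomes 609.21 × 0.8901 ≈ 542.26 px.

542 px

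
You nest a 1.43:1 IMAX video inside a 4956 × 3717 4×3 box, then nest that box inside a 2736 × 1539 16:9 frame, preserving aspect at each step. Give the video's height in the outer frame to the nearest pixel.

1435 px

1.43:1 IMAX in 4956×3717: fills the width, so the video is 4956.00 × 3465.73.
Second fit — the 4×3 canvas into 2736×1539 spans the height: 2052.00 × 1539.00 (×0.4140 from 4956×3717).
Applying the same ×0.4140: 3465.73 → 1434.97.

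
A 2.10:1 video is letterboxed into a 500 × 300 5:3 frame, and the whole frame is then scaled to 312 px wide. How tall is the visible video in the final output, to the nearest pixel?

149 px

In the 500×300 frame the video fills the width: height = 500 / 2.100 ≈ 238.10 px.
The frame scales by 312/500 = 0.6240; 238.10 × 0.6240 ≈ 148.57 px.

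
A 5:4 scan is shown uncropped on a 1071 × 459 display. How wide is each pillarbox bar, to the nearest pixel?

5:4 is narrower than 21:9, so it spans the full height.
That makes the image 573.75 px wide (459 × 5/4).
Leftover width: 1071 − 573.75 = 497.25 px → 248.62 each side.

249 px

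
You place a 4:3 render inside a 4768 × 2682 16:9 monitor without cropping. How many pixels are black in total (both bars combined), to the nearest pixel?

3196944 pixels

4:3 is narrower than 16:9, so it spans the full height.
The render is 2682 × 4/3 ≈ 3576.0000 px wide.
4768 − 3576.0000 = 1192.0000 px of bars.
Across the 2682-px span: 1192.0000 × 2682 ≈ 3196944 px.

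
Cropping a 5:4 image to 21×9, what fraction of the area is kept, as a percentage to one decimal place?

53.6%

Going from 5:4 to 21×9 means cutting height while keeping width.
Area ratio = (1.250)/(2.333) = 53.57% retained.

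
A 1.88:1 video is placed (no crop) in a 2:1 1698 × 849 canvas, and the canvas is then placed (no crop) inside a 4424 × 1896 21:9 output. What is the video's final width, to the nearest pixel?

3564 px

First fit — 1.88:1 into 1698×849 spans the height: 1596.12 × 849.00.
Second fit — the 2:1 canvas into 4424×1896 spans the height: 3792.00 × 1896.00 (×2.2332 from 1698×849).
So the video's width is 1596.12 × 2.2332 ≈ 3564.48.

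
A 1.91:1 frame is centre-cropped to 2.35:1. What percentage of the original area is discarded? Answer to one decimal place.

2.35:1 is wider than 1.91:1, so the crop keeps the full width and trims the height.
Area ratio = (1.910)/(2.350) = 81.28%; the remaining 18.72% is cropped out.

18.7%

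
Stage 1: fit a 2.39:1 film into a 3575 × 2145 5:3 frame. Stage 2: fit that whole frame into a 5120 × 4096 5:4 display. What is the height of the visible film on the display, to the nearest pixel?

2142 px

Inside the 3575×2145 canvas the film is width-limited at 3575.00 × 1495.82.
Second fit — the 5:3 canvas into 5120×4096 spans the width: 5120.00 × 3072.00 (×1.4322 from 3575×2145).
The film scales with it: height 1495.82 × 1.4322 ≈ 2142.26.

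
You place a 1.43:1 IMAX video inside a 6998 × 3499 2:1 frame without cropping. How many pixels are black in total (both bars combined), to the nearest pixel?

1.43:1 IMAX (1.430) < 2:1 (2.000), so the video fills the height.
The video is 3499 × 1.430 ≈ 5003.5700 px wide.
6998 − 5003.5700 = 1994.4300 px of bars.
Bar area = 1994.4300 × 3499 ≈ 6978511 px.

6978511 pixels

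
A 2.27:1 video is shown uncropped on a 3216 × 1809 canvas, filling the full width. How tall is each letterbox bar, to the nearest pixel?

196 px

That makes the image 1416.74 px tall (3216 / 2.270).
Leftover height: 1809 − 1416.74 = 392.26 px → 196.13 each side.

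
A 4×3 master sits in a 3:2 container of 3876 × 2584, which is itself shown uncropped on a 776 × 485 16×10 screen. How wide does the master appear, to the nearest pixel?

647 px

4×3 in 3876×2584: fills the height, so the master is 3445.33 × 2584.00.
Second fit — the 3:2 canvas into 776×485 spans the height: 727.50 × 485.00 (×0.1877 from 3876×2584).
So the master's width is 3445.33 × 0.1877 ≈ 646.67.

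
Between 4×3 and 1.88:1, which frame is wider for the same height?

4×3 = 1.333 and 1.88; 1.88 > 1.333.

1.88:1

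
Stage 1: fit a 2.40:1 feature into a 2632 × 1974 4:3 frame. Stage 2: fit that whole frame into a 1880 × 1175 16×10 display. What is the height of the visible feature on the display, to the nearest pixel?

2.40:1 in 2632×1974: fills the width, so the feature is 2632.00 × 1096.67.
Second fit — the 4:3 canvas into 1880×1175 spans the height: 1566.67 × 1175.00 (×0.5952 from 2632×1974).
The feature scales with it: height 1096.67 × 0.5952 ≈ 652.78.

653 px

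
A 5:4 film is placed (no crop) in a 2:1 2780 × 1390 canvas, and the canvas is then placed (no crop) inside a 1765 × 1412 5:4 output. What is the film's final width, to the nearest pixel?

1103 px

First fit — 5:4 into 2780×1390 spans the height: 1737.50 × 1390.00.
Second fit — the 2:1 canvas into 1765×1412 spans the width: 1765.00 × 882.50 (×0.6349 from 2780×1390).
The film scales with it: width 1737.50 × 0.6349 ≈ 1103.12.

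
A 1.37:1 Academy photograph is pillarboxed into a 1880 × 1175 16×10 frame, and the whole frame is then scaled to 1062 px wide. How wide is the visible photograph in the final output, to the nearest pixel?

909 px

At 1880×1175 the photograph is height-limited, so width = 1175 × 1.370 ≈ 1609.75 px.
Scaling 1880 → 1062 is ×0.5649, so the width becomes 1609.75 × 0.5649 ≈ 909.34 px.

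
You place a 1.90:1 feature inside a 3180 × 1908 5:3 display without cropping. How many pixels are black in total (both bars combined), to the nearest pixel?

1.90:1 (1.900) > 5:3 (1.667), so the feature fills the width.
That makes the image 1673.6842 px tall (3180 / 1.900).
Black = 1908 − 1673.6842 = 234.3158 px.
That's 234.3158 × 3180 ≈ 745124 black pixels.

745124 pixels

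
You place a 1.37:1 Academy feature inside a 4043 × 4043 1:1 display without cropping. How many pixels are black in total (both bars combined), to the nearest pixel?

4414572 pixels

1.37:1 Academy (1.370) > 1:1 (1.000), so the feature fills the width.
The feature is 4043 / 1.370 ≈ 2951.0949 px tall.
Leftover height: 4043 − 2951.0949 = 1091.9051 px.
That's 1091.9051 × 4043 ≈ 4414572 black pixels.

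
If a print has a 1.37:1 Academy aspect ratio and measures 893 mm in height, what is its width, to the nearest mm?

1223 mm

At 1.37:1 Academy, 893 × 1.370 ≈ 1223.41.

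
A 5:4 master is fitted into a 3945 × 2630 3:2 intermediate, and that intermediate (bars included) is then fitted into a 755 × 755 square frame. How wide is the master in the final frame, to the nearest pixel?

629 px

Inside the 3945×2630 canvas the master is height-limited at 3287.50 × 2630.00.
The 3:2 canvas is width-limited in 755×755, giving 755.00 × 503.33; scale factor 0.1914.
So the master's width is 3287.50 × 0.1914 ≈ 629.17.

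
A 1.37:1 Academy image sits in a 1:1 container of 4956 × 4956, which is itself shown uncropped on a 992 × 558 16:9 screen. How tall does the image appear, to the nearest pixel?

407 px

First fit — 1.37:1 Academy into 4956×4956 spans the width: 4956.00 × 3617.52.
The 1:1 canvas is height-limited in 992×558, giving 558.00 × 558.00; scale factor 0.1126.
The image scales with it: height 3617.52 × 0.1126 ≈ 407.30.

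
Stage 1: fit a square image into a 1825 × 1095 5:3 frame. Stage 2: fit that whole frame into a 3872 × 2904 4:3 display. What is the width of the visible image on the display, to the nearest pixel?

2323 px

First fit — square into 1825×1095 spans the height: 1095.00 × 1095.00.
5:3 in 3872×2904: fills the width, so the intermediate becomes 3872.00 × 2323.20 — a scale of ×2.1216.
So the image's width is 1095.00 × 2.1216 ≈ 2323.20.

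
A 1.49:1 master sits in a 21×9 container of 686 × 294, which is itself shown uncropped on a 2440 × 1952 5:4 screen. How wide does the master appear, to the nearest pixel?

First fit — 1.49:1 into 686×294 spans the height: 438.06 × 294.00.
Second fit — the 21×9 canvas into 2440×1952 spans the width: 2440.00 × 1045.71 (×3.5569 from 686×294).
Applying the same ×3.5569: 438.06 → 1558.11.

1558 px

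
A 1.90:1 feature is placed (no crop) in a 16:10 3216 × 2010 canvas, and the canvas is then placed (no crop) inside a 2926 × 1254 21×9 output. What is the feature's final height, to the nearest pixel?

First fit — 1.90:1 into 3216×2010 spans the width: 3216.00 × 1692.63.
Second fit — the 16:10 canvas into 2926×1254 spans the height: 2006.40 × 1254.00 (×0.6239 from 3216×2010).
So the feature's height is 1692.63 × 0.6239 ≈ 1056.00.

1056 px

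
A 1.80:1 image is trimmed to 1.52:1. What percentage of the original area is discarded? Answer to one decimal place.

15.6%

Going from 1.80:1 to 1.52:1 means cutting width while keeping height.
(1.520)/(1.800) ≈ 0.844 of the area survives, leaving 15.56% discarded.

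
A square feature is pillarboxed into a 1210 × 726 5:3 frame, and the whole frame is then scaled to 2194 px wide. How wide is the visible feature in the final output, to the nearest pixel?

1316 px

Fitted into 1210×726, the feature spans the height; its width is 726 × 1/1 ≈ 726.00 px.
The frame scales by 2194/1210 = 1.8132; 726.00 × 1.8132 ≈ 1316.40 px.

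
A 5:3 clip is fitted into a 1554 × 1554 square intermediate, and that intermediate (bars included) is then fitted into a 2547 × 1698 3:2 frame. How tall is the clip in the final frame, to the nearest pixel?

1019 px

Inside the 1554×1554 canvas the clip is width-limited at 1554.00 × 932.40.
The square canvas is height-limited in 2547×1698, giving 1698.00 × 1698.00; scale factor 1.0927.
So the clip's height is 932.40 × 1.0927 ≈ 1018.80.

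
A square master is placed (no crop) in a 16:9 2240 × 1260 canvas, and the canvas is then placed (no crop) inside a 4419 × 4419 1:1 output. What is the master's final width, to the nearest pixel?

square in 2240×1260: fills the height, so the master is 1260.00 × 1260.00.
16:9 in 4419×4419: fills the width, so the intermediate becomes 4419.00 × 2485.69 — a scale of ×1.9728.
The master scales with it: width 1260.00 × 1.9728 ≈ 2485.69.

2486 px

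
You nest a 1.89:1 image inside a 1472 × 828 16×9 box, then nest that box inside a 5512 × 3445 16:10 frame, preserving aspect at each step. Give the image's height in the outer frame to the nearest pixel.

2916 px

Inside the 1472×828 canvas the image is width-limited at 1472.00 × 778.84.
Second fit — the 16×9 canvas into 5512×3445 spans the width: 5512.00 × 3100.50 (×3.7446 from 1472×828).
The image scales with it: height 778.84 × 3.7446 ≈ 2916.40.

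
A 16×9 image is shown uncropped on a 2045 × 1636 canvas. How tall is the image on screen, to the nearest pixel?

16×9 (1.778) > 5:4 (1.250), so the image fills the width.
Content height = 2045 × 9/16 ≈ 1150.31 px.

1150 px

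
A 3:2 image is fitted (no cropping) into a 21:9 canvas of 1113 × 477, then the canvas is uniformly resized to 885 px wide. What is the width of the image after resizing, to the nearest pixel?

569 px

At 1113×477 the image is height-limited, so width = 477 × 3/2 ≈ 715.50 px.
The frame scales by 885/1113 = 0.7951; 715.50 × 0.7951 ≈ 568.93 px.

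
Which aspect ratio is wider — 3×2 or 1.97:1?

1.97:1

3×2 = 1.5 and 1.97; 1.97 > 1.5.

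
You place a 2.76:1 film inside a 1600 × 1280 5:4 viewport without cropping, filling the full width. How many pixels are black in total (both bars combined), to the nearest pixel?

1120464 pixels

That makes the image 579.7101 px tall (1600 / 2.760).
Leftover height: 1280 − 579.7101 = 700.2899 px.
Across the 1600-px span: 700.2899 × 1600 ≈ 1120464 px.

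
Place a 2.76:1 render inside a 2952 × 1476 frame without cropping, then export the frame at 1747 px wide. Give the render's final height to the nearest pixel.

Fitted into 2952×1476, the render spans the width; its height is 2952 / 2.760 ≈ 1069.57 px.
Resizing to 1747 px wide multiplies everything by 0.5918: 1069.57 → 632.97 px.

633 px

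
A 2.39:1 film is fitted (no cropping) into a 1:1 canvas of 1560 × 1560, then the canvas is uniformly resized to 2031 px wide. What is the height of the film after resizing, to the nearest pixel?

850 px

Fitted into 1560×1560, the film spans the width; its height is 1560 / 2.390 ≈ 652.72 px.
Resizing to 2031 px wide multiplies everything by 1.3019: 652.72 → 849.79 px.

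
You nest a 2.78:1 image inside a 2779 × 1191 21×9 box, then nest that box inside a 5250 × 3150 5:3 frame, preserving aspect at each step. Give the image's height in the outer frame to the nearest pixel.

Inside the 2779×1191 canvas the image is width-limited at 2779.00 × 999.64.
Second fit — the 21×9 canvas into 5250×3150 spans the width: 5250.00 × 2250.00 (×1.8892 from 2779×1191).
Applying the same ×1.8892: 999.64 → 1888.49.

1888 px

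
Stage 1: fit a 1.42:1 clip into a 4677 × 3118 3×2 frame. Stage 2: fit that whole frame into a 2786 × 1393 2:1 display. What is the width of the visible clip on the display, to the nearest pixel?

Inside the 4677×3118 canvas the clip is height-limited at 4427.56 × 3118.00.
Second fit — the 3×2 canvas into 2786×1393 spans the height: 2089.50 × 1393.00 (×0.4468 from 4677×3118).
Applying the same ×0.4468: 4427.56 → 1978.06.

1978 px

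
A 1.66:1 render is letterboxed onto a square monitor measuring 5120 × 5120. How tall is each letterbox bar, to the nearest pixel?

1.66:1 (1.660) > square (1.000), so the render fills the width.
Content height = 5120 / 1.660 ≈ 3084.34 px.
Leftover height: 5120 − 3084.34 = 2035.66 px → 1017.83 each side.

1018 px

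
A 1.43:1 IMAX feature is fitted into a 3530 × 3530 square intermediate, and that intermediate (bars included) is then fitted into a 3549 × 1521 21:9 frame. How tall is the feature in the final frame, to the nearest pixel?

1.43:1 IMAX in 3530×3530: fills the width, so the feature is 3530.00 × 2468.53.
Second fit — the square canvas into 3549×1521 spans the height: 1521.00 × 1521.00 (×0.4309 from 3530×3530).
So the feature's height is 2468.53 × 0.4309 ≈ 1063.64.

1064 px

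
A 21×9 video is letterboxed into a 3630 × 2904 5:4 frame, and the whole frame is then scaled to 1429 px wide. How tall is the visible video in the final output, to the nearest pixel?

Fitted into 3630×2904, the video spans the width; its height is 3630 × 9/21 ≈ 1555.71 px.
Resizing to 1429 px wide multiplies everything by 0.3937: 1555.71 → 612.43 px.

612 px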